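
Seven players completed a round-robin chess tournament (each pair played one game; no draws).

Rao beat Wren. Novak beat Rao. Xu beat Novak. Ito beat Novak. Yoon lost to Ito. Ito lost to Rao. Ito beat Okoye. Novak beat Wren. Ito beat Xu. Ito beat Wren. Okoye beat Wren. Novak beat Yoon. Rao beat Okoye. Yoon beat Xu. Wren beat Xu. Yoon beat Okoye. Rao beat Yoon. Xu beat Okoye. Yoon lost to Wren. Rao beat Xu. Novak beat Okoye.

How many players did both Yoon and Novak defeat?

Yoon beat: Xu, Okoye.
Novak beat: Rao, Wren, Yoon, Okoye.
Both beat: Okoye — 1.

1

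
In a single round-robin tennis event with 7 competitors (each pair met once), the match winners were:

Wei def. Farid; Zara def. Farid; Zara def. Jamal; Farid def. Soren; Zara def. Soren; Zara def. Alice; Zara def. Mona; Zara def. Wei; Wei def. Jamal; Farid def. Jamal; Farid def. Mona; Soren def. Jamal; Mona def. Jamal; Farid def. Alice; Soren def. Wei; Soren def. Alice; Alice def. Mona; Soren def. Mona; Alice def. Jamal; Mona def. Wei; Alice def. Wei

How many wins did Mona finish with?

2

Mona's results: beat Wei, Jamal; lost to Alice, Soren, Zara, Farid.
That is 2 wins.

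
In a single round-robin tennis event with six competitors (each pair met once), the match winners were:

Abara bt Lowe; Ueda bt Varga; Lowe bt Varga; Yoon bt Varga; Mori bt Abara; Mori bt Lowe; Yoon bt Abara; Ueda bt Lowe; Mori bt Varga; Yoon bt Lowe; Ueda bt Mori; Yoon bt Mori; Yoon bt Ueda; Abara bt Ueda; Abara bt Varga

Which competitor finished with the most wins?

Yoon

Win totals: Abara 3, Mori 3, Lowe 1, Ueda 3, Yoon 5, Varga 0.
Yoon leads with 5 wins (next highest: 3).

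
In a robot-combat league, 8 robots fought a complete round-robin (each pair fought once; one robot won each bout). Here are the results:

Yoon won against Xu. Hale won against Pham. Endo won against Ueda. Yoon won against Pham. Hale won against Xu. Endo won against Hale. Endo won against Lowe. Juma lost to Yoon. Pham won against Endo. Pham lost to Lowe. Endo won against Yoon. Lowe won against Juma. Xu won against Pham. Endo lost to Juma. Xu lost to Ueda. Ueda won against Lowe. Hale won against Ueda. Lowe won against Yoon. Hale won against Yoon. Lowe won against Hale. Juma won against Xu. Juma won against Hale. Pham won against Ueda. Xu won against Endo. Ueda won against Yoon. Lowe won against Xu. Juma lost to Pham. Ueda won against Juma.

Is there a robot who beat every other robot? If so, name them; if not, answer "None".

Highest win total is Lowe with 5 (out of 7 possible).
Lowe lost to Endo, Ueda, so no robot went undefeated.

None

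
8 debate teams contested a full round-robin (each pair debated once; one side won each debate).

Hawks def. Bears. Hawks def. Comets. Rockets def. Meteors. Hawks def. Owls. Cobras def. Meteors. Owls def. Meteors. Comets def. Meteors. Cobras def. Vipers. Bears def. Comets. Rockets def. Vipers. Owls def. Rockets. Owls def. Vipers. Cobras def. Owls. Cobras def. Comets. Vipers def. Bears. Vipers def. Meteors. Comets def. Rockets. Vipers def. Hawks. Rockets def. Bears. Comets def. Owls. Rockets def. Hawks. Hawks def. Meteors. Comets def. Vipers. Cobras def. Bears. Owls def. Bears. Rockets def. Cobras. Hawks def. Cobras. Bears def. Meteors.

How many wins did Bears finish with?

Bears' results: beat Meteors, Comets; lost to Cobras, Hawks, Owls, Rockets, Vipers.
That is 2 wins.

2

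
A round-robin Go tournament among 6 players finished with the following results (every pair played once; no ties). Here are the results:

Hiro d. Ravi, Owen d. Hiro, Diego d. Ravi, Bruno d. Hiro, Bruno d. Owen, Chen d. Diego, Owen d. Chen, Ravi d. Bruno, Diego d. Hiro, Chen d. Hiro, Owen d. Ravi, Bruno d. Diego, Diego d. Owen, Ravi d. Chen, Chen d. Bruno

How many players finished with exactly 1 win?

1

Win totals: Bruno 3, Diego 3, Owen 3, Ravi 2, Chen 3, Hiro 1.
Exactly 1: Hiro — 1 player.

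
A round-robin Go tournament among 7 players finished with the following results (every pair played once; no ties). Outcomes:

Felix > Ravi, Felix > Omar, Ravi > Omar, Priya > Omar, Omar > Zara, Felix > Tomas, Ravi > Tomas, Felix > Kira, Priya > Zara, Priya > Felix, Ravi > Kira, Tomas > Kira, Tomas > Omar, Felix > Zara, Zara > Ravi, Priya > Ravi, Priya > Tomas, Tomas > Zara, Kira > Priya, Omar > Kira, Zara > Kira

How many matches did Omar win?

2

Omar's results: beat Zara, Kira; lost to Ravi, Priya, Felix, Tomas.
That is 2 wins.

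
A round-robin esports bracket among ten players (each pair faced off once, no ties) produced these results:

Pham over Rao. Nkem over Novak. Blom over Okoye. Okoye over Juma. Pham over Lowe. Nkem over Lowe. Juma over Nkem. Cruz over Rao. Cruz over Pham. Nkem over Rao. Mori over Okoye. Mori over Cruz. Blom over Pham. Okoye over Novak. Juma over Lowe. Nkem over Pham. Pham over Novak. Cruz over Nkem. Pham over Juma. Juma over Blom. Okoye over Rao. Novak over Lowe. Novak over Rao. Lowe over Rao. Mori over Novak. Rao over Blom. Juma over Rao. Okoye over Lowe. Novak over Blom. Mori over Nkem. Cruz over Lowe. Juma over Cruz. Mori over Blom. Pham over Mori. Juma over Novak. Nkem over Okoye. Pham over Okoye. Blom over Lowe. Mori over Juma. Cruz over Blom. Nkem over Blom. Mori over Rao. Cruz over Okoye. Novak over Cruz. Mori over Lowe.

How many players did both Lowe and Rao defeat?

0

Lowe beat: Rao.
Rao beat: Blom.
No one was beaten by both.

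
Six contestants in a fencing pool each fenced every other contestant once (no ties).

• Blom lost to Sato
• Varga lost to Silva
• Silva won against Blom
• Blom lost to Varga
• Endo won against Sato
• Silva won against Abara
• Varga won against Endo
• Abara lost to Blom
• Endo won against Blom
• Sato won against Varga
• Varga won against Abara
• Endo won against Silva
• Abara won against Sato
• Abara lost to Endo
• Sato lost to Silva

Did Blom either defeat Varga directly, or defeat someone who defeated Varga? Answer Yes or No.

No

Blom did not beat Varga directly.
Blom beat Abara, but each of them lost to Varga. No two-step path.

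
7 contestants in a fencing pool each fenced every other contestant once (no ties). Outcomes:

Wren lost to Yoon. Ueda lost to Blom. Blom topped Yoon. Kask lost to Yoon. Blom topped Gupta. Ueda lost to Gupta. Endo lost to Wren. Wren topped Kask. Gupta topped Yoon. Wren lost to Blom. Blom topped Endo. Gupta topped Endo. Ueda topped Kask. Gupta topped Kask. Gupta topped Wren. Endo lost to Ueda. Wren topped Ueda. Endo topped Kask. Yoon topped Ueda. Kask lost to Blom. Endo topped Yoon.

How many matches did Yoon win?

Yoon's results: beat Kask, Ueda, Wren; lost to Endo, Gupta, Blom.
That is 3 wins.

3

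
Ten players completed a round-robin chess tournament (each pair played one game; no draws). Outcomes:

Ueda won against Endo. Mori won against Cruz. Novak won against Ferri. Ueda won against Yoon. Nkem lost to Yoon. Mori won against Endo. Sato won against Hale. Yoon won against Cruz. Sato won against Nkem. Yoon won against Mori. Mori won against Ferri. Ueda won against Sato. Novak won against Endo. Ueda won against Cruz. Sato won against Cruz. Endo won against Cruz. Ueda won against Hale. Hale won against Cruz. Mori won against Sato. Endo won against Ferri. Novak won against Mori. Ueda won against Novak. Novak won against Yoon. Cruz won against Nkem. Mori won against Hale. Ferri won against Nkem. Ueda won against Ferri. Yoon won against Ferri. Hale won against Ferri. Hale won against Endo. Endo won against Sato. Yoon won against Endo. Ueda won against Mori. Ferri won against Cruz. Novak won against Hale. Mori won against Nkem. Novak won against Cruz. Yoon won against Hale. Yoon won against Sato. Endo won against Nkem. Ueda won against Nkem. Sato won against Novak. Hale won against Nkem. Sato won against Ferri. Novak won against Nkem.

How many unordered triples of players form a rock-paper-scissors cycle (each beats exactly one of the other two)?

Win totals: Nkem 0, Ueda 9, Hale 4, Mori 6, Sato 5, Endo 4, Novak 7, Ferri 2, Yoon 7, Cruz 1.
A player with w wins dominates both others in C(w,2) triples; summing gives 0 + 36 + 6 + 15 + 10 + 6 + 21 + 1 + 21 + 0 = 116 transitive triples.
Total triples C(10,3) = 120, so cyclic triples = 120 − 116 = 4.

4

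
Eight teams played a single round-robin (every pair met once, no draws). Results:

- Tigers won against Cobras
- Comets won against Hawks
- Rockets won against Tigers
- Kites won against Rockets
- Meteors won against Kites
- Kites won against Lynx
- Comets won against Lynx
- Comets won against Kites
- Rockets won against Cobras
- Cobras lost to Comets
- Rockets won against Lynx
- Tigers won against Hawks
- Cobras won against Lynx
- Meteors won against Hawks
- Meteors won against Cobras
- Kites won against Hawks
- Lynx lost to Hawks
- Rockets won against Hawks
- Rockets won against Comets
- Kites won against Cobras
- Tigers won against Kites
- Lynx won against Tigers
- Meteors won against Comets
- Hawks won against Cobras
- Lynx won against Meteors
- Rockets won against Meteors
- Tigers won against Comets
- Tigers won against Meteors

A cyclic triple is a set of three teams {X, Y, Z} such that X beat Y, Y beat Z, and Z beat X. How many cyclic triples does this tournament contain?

Win totals: Meteors 4, Kites 4, Hawks 2, Cobras 1, Comets 4, Rockets 6, Lynx 2, Tigers 5.
A team with w wins dominates both others in C(w,2) triples; summing gives 6 + 6 + 1 + 0 + 6 + 15 + 1 + 10 = 45 transitive triples.
Total triples C(8,3) = 56, so cyclic triples = 56 − 45 = 11.

11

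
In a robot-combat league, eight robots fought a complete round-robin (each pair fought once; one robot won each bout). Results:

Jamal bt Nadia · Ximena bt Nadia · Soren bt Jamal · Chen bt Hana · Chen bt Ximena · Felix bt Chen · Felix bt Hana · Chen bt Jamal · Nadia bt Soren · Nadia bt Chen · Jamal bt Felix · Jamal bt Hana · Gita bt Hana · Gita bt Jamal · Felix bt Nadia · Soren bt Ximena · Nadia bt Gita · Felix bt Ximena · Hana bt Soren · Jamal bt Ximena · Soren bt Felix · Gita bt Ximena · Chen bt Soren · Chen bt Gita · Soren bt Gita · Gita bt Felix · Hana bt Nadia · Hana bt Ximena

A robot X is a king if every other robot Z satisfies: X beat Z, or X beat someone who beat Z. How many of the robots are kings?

Gita reaches everyone (king).
Felix reaches everyone (king).
Jamal reaches everyone (king).
Hana reaches everyone (king).
Soren reaches everyone (king).
Chen reaches everyone (king).
Ximena cannot reach Felix, Jamal, Hana in two steps.
Nadia reaches everyone (king).
Kings: Gita, Felix, Jamal, Hana, Soren, Chen, Nadia — 7.

7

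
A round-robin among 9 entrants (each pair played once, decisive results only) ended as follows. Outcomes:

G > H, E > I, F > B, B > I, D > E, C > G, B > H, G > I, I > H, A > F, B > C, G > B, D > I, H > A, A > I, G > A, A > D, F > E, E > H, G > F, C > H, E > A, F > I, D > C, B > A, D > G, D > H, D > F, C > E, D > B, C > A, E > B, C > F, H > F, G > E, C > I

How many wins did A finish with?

A's results: beat D, F, I; lost to B, C, E, G, H.
That is 3 wins.

3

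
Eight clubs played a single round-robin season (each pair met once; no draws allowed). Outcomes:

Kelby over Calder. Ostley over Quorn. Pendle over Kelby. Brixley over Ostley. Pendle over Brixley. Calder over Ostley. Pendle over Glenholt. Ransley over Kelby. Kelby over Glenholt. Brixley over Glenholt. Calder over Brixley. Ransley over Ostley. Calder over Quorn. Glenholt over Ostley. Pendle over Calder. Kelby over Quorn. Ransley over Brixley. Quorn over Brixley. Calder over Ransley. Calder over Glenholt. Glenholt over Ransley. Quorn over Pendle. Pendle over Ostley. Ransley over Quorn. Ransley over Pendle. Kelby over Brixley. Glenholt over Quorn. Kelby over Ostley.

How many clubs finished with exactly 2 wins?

Win totals: Ostley 1, Brixley 2, Pendle 5, Quorn 2, Kelby 5, Ransley 5, Calder 5, Glenholt 3.
Exactly 2: Brixley, Quorn — 2 clubs.

2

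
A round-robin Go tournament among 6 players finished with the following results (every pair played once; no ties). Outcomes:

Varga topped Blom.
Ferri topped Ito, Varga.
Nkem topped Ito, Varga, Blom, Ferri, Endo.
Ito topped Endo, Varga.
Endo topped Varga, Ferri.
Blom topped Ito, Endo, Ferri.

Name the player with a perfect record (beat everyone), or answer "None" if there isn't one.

Nkem

Nkem has 5 wins out of 5 opponents — a perfect record.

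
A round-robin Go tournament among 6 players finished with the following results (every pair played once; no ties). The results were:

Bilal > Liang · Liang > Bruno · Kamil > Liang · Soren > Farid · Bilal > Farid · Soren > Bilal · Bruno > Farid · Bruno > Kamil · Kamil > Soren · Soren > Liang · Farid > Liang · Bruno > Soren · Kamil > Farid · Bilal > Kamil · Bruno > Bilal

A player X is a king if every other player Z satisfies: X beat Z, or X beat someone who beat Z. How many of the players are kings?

5

Kamil reaches everyone (king).
Farid cannot reach Kamil, Soren, Bilal in two steps.
Liang reaches everyone (king).
Bruno reaches everyone (king).
Soren reaches everyone (king).
Bilal reaches everyone (king).
Kings: Kamil, Liang, Bruno, Soren, Bilal — 5.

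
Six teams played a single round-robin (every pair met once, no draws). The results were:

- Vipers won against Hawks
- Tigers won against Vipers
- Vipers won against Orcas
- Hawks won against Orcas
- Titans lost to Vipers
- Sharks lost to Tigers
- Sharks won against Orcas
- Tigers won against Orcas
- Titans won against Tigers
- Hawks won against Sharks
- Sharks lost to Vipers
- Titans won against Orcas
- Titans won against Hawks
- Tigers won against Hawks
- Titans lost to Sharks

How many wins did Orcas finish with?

Orcas' results: beat no one; lost to Titans, Vipers, Sharks, Hawks, Tigers.
That is 0 wins.

0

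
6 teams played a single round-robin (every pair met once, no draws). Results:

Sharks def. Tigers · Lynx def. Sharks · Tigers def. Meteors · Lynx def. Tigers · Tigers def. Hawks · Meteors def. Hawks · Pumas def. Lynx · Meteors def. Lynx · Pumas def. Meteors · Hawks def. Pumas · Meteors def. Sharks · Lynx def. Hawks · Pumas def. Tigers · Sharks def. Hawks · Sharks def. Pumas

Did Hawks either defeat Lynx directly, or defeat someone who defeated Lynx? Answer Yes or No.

Hawks did not beat Lynx directly.
Hawks beat Pumas. Of those, Pumas beat Lynx.

Yes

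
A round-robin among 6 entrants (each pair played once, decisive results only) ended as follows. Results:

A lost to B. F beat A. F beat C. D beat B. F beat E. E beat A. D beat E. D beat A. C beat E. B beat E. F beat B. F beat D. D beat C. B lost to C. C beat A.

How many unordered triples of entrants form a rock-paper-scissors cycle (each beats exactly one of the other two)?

0

Win totals: A 0, B 2, C 3, D 4, E 1, F 5.
An entrant with w wins dominates both others in C(w,2) triples; summing gives 0 + 1 + 3 + 6 + 0 + 10 = 20 transitive triples.
Total triples C(6,3) = 20, so cyclic triples = 20 − 20 = 0.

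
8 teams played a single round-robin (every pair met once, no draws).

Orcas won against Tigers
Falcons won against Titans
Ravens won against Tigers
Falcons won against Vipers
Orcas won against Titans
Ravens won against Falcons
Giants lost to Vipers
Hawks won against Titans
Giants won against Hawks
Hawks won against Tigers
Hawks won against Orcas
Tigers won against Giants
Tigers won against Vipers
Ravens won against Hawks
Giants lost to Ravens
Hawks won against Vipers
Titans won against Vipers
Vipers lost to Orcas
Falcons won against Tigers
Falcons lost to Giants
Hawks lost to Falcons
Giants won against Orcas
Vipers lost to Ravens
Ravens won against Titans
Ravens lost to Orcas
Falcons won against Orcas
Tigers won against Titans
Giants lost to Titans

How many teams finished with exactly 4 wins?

2

Win totals: Vipers 1, Hawks 4, Titans 2, Falcons 5, Ravens 6, Giants 3, Orcas 4, Tigers 3.
Exactly 4: Hawks, Orcas — 2 teams.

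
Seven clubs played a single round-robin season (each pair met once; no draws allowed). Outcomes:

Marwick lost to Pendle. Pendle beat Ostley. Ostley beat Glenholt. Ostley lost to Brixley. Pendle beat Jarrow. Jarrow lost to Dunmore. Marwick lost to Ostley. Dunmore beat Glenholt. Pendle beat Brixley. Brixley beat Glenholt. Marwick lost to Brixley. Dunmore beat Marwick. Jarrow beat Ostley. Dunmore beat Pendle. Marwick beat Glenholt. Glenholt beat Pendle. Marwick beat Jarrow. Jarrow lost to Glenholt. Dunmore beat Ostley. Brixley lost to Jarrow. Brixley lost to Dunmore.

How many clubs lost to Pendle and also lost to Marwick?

1

Pendle beat: Brixley, Marwick, Jarrow, Ostley.
Marwick beat: Jarrow, Glenholt.
Both beat: Jarrow — 1.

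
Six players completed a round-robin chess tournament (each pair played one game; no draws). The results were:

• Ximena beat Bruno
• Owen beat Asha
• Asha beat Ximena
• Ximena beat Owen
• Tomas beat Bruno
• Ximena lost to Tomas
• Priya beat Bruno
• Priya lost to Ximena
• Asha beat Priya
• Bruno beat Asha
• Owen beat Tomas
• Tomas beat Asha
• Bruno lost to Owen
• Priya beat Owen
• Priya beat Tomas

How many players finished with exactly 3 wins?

4

Win totals: Tomas 3, Owen 3, Priya 3, Ximena 3, Asha 2, Bruno 1.
Exactly 3: Tomas, Owen, Priya, Ximena — 4 players.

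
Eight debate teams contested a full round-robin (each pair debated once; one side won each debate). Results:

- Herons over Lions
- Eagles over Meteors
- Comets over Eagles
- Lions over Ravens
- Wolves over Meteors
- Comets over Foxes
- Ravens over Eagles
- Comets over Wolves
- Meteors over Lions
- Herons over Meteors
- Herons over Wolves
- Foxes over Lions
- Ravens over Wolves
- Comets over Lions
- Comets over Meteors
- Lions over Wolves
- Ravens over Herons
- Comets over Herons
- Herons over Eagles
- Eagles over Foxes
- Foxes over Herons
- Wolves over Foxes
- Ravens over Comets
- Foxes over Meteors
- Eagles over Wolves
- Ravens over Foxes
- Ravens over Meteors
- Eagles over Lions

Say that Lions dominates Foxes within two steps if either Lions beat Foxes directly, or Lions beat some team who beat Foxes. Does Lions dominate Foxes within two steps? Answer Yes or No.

Lions did not beat Foxes directly.
Lions beat Wolves, Ravens. Of those, Wolves beat Foxes.

Yes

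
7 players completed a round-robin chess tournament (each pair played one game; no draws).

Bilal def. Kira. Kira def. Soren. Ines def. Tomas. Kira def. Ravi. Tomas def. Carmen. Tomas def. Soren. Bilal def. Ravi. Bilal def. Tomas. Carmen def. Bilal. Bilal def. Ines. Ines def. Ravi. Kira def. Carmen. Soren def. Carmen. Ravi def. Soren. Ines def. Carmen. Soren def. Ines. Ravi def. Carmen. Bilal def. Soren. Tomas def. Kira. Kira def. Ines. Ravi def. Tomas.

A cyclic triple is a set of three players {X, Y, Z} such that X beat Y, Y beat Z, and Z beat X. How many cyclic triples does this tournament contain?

9

Win totals: Soren 2, Bilal 5, Ines 3, Tomas 3, Kira 4, Ravi 3, Carmen 1.
A player with w wins dominates both others in C(w,2) triples; summing gives 1 + 10 + 3 + 3 + 6 + 3 + 0 = 26 transitive triples.
Total triples C(7,3) = 35, so cyclic triples = 35 − 26 = 9.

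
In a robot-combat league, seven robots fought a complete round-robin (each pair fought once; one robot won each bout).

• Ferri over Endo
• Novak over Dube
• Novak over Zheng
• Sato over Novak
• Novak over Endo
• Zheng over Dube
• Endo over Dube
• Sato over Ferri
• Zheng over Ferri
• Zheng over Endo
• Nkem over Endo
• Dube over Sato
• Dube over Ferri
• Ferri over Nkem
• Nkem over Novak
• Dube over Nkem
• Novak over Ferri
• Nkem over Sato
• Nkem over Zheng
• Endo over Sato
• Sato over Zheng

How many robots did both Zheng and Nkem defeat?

Zheng beat: Dube, Endo, Ferri.
Nkem beat: Sato, Novak, Endo, Zheng.
Both beat: Endo — 1.

1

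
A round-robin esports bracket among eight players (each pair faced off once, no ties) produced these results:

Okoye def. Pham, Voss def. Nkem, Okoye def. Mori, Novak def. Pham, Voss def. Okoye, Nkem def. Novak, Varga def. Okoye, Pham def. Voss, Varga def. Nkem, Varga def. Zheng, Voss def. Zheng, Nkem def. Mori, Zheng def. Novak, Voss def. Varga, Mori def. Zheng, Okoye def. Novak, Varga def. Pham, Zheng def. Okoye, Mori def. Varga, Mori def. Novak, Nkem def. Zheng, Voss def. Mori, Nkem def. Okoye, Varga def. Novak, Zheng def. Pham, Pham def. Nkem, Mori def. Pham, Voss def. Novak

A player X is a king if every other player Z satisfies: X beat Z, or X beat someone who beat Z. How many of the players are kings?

5

Okoye reaches everyone (king).
Varga reaches everyone (king).
Mori reaches everyone (king).
Voss reaches everyone (king).
Zheng cannot reach Varga in two steps.
Nkem cannot reach Voss in two steps.
Novak cannot reach Okoye, Varga, Mori, Zheng in two steps.
Pham reaches everyone (king).
Kings: Okoye, Varga, Mori, Voss, Pham — 5.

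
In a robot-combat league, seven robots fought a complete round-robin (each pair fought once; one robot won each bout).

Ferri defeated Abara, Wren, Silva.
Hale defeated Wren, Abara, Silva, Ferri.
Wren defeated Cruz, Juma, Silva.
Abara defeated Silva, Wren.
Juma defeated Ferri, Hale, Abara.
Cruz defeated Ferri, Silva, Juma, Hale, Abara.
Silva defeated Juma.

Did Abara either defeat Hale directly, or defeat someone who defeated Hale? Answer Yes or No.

No

Abara did not beat Hale directly.
Abara beat Wren, Silva, but each of them lost to Hale. No two-step path.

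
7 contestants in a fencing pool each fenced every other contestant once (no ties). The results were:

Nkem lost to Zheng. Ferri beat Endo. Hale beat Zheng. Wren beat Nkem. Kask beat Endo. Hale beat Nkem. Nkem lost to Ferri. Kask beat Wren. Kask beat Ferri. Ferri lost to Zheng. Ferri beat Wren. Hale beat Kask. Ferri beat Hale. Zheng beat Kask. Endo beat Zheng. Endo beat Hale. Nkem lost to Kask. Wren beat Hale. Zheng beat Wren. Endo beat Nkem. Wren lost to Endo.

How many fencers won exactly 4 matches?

4

Win totals: Zheng 4, Hale 3, Endo 4, Wren 2, Nkem 0, Kask 4, Ferri 4.
Exactly 4: Zheng, Endo, Kask, Ferri — 4 fencers.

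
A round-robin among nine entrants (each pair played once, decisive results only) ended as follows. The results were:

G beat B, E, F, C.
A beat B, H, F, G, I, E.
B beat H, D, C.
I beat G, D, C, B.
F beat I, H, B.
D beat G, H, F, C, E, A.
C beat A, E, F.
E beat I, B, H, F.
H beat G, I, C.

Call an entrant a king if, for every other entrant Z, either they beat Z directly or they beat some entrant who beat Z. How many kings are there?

6

A reaches everyone (king).
B reaches everyone (king).
C cannot reach D in two steps.
D reaches everyone (king).
E cannot reach A in two steps.
F cannot reach A, E in two steps.
G reaches everyone (king).
H reaches everyone (king).
I reaches everyone (king).
Kings: A, B, D, G, H, I — 6.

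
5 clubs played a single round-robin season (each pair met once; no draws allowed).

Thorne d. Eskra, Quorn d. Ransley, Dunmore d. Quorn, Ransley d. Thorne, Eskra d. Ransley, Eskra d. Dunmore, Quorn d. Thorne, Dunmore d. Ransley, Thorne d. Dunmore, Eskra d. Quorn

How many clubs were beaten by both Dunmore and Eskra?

Dunmore beat: Ransley, Quorn.
Eskra beat: Ransley, Dunmore, Quorn.
Both beat: Ransley, Quorn — 2.

2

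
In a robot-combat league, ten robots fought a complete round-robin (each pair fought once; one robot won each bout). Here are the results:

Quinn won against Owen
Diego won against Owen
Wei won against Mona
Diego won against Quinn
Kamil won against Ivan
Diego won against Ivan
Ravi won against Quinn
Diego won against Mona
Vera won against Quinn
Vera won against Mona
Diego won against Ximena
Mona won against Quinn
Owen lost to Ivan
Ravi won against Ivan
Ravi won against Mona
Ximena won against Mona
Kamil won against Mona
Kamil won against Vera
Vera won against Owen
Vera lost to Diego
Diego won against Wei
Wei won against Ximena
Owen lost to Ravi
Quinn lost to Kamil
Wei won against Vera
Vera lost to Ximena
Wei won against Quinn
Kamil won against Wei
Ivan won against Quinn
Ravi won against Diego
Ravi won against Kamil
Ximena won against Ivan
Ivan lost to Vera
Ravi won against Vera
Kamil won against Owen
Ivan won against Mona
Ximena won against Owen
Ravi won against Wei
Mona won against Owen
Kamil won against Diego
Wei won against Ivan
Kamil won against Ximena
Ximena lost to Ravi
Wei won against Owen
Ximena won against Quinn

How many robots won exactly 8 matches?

Win totals: Diego 7, Mona 2, Vera 4, Owen 0, Kamil 8, Quinn 1, Ximena 5, Ravi 9, Ivan 3, Wei 6.
Exactly 8: Kamil — 1 robot.

1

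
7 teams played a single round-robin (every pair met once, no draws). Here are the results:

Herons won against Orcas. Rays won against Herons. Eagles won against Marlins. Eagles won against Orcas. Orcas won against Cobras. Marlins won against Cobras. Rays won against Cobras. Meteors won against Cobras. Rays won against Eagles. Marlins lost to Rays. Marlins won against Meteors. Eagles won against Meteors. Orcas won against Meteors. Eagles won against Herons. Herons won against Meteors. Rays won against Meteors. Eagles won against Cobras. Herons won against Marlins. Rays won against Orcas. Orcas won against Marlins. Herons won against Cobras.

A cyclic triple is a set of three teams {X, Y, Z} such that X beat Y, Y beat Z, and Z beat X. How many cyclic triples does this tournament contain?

0

Win totals: Rays 6, Orcas 3, Eagles 5, Cobras 0, Meteors 1, Marlins 2, Herons 4.
A team with w wins dominates both others in C(w,2) triples; summing gives 15 + 3 + 10 + 0 + 0 + 1 + 6 = 35 transitive triples.
Total triples C(7,3) = 35, so cyclic triples = 35 − 35 = 0.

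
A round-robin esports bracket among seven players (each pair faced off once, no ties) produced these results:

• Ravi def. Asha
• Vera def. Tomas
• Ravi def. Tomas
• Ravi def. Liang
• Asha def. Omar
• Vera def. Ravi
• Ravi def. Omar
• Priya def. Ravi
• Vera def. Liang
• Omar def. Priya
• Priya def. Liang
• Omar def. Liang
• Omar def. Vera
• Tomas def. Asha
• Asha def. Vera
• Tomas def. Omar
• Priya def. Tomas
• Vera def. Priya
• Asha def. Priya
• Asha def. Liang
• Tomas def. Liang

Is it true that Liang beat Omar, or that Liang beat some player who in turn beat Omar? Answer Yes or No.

No

Liang did not beat Omar directly.
Liang beat no one, so there is no intermediate player.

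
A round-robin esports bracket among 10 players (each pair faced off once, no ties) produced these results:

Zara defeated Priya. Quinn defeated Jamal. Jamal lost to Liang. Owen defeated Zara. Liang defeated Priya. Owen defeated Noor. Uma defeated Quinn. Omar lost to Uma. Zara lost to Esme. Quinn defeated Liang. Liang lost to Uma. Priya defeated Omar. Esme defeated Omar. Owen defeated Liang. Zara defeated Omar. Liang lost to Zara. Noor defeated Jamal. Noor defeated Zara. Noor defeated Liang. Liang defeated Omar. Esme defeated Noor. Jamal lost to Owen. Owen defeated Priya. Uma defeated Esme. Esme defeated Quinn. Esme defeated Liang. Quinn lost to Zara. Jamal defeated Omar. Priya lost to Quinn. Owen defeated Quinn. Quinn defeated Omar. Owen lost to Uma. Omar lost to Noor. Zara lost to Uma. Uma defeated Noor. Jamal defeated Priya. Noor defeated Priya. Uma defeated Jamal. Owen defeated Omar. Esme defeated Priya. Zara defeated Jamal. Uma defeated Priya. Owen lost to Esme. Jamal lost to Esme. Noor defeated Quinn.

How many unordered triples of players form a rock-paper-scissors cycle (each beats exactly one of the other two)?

0

Win totals: Zara 5, Jamal 2, Noor 6, Omar 0, Owen 7, Uma 9, Liang 3, Priya 1, Esme 8, Quinn 4.
A player with w wins dominates both others in C(w,2) triples; summing gives 10 + 1 + 15 + 0 + 21 + 36 + 3 + 0 + 28 + 6 = 120 transitive triples.
Total triples C(10,3) = 120, so cyclic triples = 120 − 120 = 0.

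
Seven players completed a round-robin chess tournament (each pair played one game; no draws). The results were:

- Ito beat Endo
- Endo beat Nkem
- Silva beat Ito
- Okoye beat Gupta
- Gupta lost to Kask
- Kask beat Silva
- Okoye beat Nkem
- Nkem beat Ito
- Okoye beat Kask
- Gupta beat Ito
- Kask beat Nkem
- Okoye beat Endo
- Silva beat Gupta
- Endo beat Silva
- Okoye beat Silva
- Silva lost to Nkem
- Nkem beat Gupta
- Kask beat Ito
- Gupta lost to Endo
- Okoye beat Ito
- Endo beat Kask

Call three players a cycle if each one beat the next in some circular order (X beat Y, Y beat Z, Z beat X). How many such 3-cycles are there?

Win totals: Ito 1, Silva 2, Gupta 1, Kask 4, Okoye 6, Nkem 3, Endo 4.
A player with w wins dominates both others in C(w,2) triples; summing gives 0 + 1 + 0 + 6 + 15 + 3 + 6 = 31 transitive triples.
Total triples C(7,3) = 35, so cyclic triples = 35 − 31 = 4.

4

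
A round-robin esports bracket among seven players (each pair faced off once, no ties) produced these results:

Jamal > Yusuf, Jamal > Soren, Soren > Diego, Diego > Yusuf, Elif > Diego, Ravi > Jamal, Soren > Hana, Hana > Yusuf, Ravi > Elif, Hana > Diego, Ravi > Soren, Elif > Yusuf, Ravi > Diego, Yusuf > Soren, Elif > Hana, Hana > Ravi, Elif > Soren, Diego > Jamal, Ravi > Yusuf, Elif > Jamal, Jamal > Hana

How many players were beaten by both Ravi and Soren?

Ravi beat: Diego, Yusuf, Jamal, Soren, Elif.
Soren beat: Diego, Hana.
Both beat: Diego — 1.

1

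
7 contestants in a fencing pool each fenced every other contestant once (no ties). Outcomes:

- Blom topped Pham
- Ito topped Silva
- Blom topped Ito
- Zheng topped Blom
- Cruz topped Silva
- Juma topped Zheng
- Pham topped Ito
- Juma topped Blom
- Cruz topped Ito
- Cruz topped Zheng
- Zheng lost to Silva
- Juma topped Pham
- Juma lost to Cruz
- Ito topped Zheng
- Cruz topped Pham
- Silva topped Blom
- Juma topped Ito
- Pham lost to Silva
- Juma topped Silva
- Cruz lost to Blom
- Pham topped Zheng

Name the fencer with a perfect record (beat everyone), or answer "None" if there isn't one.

Highest win total is Juma with 5 (out of 6 possible).
Juma lost to Cruz, so no fencer went undefeated.

None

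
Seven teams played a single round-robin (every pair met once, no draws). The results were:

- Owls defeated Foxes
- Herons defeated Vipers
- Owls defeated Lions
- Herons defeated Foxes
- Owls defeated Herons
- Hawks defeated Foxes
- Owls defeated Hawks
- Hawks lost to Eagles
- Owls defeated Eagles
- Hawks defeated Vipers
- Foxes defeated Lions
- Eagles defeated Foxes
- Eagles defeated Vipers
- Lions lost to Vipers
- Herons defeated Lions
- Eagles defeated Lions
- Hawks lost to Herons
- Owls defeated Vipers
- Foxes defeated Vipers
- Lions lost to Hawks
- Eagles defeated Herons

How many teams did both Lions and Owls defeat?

0

Lions beat: no one.
Owls beat: Foxes, Herons, Lions, Vipers, Hawks, Eagles.
No one was beaten by both.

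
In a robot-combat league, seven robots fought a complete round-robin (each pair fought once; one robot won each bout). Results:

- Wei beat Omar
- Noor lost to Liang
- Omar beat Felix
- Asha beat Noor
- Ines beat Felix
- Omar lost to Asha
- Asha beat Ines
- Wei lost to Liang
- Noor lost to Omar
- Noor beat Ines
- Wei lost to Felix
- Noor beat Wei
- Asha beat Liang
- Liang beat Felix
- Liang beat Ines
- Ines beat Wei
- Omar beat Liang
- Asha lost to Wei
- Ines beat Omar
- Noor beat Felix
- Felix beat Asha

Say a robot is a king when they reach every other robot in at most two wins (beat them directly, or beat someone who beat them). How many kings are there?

Noor cannot reach Liang in two steps.
Liang reaches everyone (king).
Felix reaches everyone (king).
Omar reaches everyone (king).
Asha reaches everyone (king).
Ines reaches everyone (king).
Wei reaches everyone (king).
Kings: Liang, Felix, Omar, Asha, Ines, Wei — 6.

6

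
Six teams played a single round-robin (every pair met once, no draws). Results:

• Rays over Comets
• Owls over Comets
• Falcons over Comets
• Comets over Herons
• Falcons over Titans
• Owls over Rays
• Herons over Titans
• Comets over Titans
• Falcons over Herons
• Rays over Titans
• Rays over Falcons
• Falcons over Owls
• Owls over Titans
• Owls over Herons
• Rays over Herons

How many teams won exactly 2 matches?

1

Win totals: Comets 2, Herons 1, Owls 4, Falcons 4, Rays 4, Titans 0.
Exactly 2: Comets — 1 team.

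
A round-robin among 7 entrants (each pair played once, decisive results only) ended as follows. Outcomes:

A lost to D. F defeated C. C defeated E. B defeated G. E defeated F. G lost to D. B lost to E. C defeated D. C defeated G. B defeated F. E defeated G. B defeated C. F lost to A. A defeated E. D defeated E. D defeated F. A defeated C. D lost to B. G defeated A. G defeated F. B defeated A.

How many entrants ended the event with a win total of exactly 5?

Win totals: A 3, B 5, C 3, D 4, E 3, F 1, G 2.
Exactly 5: B — 1 entrant.

1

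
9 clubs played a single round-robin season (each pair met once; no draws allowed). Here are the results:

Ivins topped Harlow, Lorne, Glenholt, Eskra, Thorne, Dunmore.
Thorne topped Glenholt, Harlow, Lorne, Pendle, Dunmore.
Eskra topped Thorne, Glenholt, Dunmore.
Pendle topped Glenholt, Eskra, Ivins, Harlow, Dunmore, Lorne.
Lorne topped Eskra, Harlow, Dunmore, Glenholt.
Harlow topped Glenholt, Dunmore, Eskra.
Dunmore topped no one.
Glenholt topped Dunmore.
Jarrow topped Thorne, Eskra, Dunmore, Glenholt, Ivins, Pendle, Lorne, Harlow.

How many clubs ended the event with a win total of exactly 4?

1

Win totals: Ivins 6, Eskra 3, Jarrow 8, Pendle 6, Glenholt 1, Dunmore 0, Harlow 3, Thorne 5, Lorne 4.
Exactly 4: Lorne — 1 club.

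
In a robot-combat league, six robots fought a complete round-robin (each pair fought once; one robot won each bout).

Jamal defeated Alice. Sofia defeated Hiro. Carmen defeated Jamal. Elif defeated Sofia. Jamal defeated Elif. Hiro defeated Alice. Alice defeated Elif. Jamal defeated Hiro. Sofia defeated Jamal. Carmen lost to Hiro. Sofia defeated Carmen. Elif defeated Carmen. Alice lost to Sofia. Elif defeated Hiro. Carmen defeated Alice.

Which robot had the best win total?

Win totals: Sofia 4, Alice 1, Elif 3, Carmen 2, Jamal 3, Hiro 2.
Sofia leads with 4 wins (next highest: 3).

Sofia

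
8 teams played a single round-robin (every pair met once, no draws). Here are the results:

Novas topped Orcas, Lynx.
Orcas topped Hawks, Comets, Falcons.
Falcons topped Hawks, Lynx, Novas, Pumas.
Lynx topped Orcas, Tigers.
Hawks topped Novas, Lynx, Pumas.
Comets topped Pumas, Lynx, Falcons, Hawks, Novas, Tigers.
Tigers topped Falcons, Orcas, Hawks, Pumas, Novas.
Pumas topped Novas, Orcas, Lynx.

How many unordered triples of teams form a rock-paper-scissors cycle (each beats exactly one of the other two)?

14

Win totals: Lynx 2, Pumas 3, Tigers 5, Orcas 3, Falcons 4, Novas 2, Hawks 3, Comets 6.
A team with w wins dominates both others in C(w,2) triples; summing gives 1 + 3 + 10 + 3 + 6 + 1 + 3 + 15 = 42 transitive triples.
Total triples C(8,3) = 56, so cyclic triples = 56 − 42 = 14.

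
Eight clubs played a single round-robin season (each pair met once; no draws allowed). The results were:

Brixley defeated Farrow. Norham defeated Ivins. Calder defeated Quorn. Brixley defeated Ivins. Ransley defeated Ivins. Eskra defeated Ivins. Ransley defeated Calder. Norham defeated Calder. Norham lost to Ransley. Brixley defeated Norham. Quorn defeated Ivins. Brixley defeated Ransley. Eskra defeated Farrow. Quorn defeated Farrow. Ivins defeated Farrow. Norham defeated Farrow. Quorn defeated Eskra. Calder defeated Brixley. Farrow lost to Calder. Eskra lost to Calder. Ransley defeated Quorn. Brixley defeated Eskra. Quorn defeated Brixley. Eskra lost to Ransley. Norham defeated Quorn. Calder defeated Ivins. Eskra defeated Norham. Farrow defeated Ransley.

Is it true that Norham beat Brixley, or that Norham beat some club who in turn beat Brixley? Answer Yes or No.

Yes

Norham did not beat Brixley directly.
Norham beat Ivins, Quorn, Calder, Farrow. Of those, Quorn beat Brixley.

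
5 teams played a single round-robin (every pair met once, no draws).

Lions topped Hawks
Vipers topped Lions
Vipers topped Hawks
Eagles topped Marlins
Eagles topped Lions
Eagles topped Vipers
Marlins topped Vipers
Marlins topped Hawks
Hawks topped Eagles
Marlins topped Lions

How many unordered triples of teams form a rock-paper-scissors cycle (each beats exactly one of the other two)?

Win totals: Marlins 3, Hawks 1, Lions 1, Vipers 2, Eagles 3.
A team with w wins dominates both others in C(w,2) triples; summing gives 3 + 0 + 0 + 1 + 3 = 7 transitive triples.
Total triples C(5,3) = 10, so cyclic triples = 10 − 7 = 3.

3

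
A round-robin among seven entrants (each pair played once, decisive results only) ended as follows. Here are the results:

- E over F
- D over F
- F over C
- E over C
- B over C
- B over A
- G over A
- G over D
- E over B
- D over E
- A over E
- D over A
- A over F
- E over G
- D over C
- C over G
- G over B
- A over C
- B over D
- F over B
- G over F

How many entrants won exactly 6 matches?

0

Win totals: A 3, B 3, C 1, D 4, E 4, F 2, G 4.
No entrant has exactly 6 wins.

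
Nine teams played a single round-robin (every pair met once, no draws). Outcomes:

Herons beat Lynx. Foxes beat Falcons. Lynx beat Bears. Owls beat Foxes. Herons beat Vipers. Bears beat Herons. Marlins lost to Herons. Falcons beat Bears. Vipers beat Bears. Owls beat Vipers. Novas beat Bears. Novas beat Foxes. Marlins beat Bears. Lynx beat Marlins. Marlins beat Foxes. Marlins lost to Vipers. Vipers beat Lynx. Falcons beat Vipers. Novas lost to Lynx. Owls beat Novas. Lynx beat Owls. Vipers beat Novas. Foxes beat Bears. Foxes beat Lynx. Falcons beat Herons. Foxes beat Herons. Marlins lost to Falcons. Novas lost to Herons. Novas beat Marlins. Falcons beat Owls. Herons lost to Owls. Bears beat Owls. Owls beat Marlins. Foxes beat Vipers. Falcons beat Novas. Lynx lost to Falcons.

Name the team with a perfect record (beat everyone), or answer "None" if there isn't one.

None

Highest win total is Falcons with 7 (out of 8 possible).
Falcons lost to Foxes, so no team went undefeated.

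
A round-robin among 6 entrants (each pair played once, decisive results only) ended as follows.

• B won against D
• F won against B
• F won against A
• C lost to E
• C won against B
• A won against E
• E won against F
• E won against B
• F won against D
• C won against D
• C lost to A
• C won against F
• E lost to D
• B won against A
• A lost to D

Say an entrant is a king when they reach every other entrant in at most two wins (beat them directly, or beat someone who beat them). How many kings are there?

5

A reaches everyone (king).
B cannot reach F in two steps.
C reaches everyone (king).
D reaches everyone (king).
E reaches everyone (king).
F reaches everyone (king).
Kings: A, C, D, E, F — 5.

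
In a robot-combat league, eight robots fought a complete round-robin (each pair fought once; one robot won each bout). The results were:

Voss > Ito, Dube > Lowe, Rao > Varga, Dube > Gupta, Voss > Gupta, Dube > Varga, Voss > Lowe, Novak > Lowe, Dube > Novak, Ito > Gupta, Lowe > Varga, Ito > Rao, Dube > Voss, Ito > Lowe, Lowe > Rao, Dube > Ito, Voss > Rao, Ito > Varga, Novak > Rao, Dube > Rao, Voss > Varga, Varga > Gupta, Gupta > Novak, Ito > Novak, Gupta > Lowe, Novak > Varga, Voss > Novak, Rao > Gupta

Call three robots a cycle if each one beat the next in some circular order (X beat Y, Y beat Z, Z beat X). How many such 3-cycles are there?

Win totals: Ito 5, Lowe 2, Gupta 2, Voss 6, Rao 2, Dube 7, Novak 3, Varga 1.
A robot with w wins dominates both others in C(w,2) triples; summing gives 10 + 1 + 1 + 15 + 1 + 21 + 3 + 0 = 52 transitive triples.
Total triples C(8,3) = 56, so cyclic triples = 56 − 52 = 4.

4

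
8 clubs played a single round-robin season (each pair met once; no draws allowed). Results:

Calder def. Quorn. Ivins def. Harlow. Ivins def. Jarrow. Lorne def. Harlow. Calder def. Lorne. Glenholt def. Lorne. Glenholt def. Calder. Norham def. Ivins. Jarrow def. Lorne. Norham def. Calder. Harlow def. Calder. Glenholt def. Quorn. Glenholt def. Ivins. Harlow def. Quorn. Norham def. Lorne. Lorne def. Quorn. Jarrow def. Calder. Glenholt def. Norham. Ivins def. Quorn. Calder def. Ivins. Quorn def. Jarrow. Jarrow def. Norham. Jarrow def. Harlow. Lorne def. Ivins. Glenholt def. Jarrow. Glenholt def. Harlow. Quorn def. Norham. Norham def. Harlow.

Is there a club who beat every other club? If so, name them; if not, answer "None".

Glenholt

Glenholt has 7 wins out of 7 opponents — a perfect record.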